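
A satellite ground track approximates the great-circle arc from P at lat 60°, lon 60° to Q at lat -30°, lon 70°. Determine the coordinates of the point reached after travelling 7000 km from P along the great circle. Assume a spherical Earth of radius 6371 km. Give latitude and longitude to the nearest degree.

Convert each endpoint to a unit vector on the sphere (x = cos φ cos λ, y = cos φ sin λ, z = sin φ).
The central angle between the endpoints is δ = arccos(p₁·p₂) ≈ 1.577 rad (90.4°). The total great-circle distance is δ·R ≈ 1.577 × 6371 ≈ 10049 km, so the target fraction is f = 7000/10049 ≈ 0.697.
Interpolate at f ≈ 0.697 with slerp weights a = sin((1−f)δ)/sin δ ≈ 0.461, b = sin(fδ)/sin δ ≈ 0.891.
p = a·p₁ + b·p₂ ≈ (0.379, 0.924, -0.046); φ = arcsin(p_z) ≈ -2.66°, λ = atan2(p_y, p_x) ≈ 67.71°.

≈ lat -3°, lon 68°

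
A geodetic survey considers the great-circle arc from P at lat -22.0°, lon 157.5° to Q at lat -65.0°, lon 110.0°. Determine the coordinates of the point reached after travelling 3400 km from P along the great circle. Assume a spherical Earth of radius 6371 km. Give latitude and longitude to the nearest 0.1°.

Convert each endpoint to a unit vector on the sphere (x = cos φ cos λ, y = cos φ sin λ, z = sin φ).
The central angle between the endpoints is δ = arccos(p₁·p₂) ≈ 0.922 rad (52.8°). The total great-circle distance is δ·R ≈ 0.922 × 6371 ≈ 5874 km, so the target fraction is f = 3400/5874 ≈ 0.579.
Interpolate at f ≈ 0.579 with slerp weights a = sin((1−f)δ)/sin δ ≈ 0.475, b = sin(fδ)/sin δ ≈ 0.638.
p = a·p₁ + b·p₂ ≈ (-0.499, 0.422, -0.757); φ = arcsin(p_z) ≈ -49.17°, λ = atan2(p_y, p_x) ≈ 139.79°.

≈ lat -49.2°, lon 139.8°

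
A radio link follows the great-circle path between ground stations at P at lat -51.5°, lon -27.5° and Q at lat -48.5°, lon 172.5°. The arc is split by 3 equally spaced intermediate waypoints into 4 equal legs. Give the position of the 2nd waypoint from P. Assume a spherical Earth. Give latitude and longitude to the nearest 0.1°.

Convert each endpoint to a unit vector on the sphere (x = cos φ cos λ, y = cos φ sin λ, z = sin φ).
The central angle between the endpoints is δ = arccos(p₁·p₂) ≈ 1.371 rad (78.5°).
Interpolate at f = 2/4 with slerp weights a = sin((1−f)δ)/sin δ ≈ 0.646, b = sin(fδ)/sin δ ≈ 0.646.
p = a·p₁ + b·p₂ ≈ (-0.068, -0.130, -0.989); φ = arcsin(p_z) ≈ -81.58°, λ = atan2(p_y, p_x) ≈ -117.54°.

≈ lat -81.6°, lon -117.5°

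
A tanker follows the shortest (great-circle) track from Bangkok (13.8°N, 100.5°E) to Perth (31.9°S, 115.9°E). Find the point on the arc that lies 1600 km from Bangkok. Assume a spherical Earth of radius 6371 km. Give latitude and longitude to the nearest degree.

The haversine formula gives a central angle δ ≈ 0.838 rad (48.0°) between the endpoints. The total great-circle distance is δ·R ≈ 0.838 × 6371 ≈ 5340 km, so the target fraction is f = 1600/5340 ≈ 0.300.
Interpolate at f ≈ 0.300 with slerp weights a = sin((1−f)δ)/sin δ ≈ 0.745, b = sin(fδ)/sin δ ≈ 0.334.
p = a·p₁ + b·p₂ ≈ (-0.256, 0.967, 0.001); φ = arcsin(p_z) ≈ 0.06°, λ = atan2(p_y, p_x) ≈ 104.82°.

≈ 0°N, 105°E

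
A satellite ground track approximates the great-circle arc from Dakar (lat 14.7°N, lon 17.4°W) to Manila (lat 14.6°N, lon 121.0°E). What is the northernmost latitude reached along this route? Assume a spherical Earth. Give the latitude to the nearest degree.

The great circle lies in the plane with unit normal n̂ = (p₁ × p₂)/|p₁ × p₂|.
Here n̂_z ≈ +0.805; the vertex latitude is φ_max = arccos|n̂_z| ≈ 36.4°.

≈ 36°N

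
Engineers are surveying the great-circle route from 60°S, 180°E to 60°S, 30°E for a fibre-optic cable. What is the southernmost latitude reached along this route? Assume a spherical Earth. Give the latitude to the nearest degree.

The great circle lies in the plane with unit normal n̂ = (p₁ × p₂)/|p₁ × p₂|.
Here n̂_z ≈ -0.148; the vertex latitude is φ_max = arccos|n̂_z| ≈ 81.5°.

≈ 82°S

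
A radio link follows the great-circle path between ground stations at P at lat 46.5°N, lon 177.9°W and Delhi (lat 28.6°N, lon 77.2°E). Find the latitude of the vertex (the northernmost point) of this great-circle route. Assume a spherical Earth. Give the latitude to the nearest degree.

The great circle lies in the plane with unit normal n̂ = (p₁ × p₂)/|p₁ × p₂|.
Here n̂_z ≈ -0.595; the vertex latitude is φ_max = arccos|n̂_z| ≈ 53.5°.

≈ 53°N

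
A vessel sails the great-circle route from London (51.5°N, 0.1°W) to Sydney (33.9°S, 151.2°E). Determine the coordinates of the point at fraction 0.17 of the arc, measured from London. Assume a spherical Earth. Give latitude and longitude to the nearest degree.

≈ 57°N, 44°E

Write both endpoints as unit vectors p₁, p₂ with components (cos φ cos λ, cos φ sin λ, sin φ).
The central angle between the endpoints is δ = arccos(p₁·p₂) ≈ 2.668 rad (152.8°).
Interpolate at f = 0.17 with slerp weights a = sin((1−f)δ)/sin δ ≈ 1.753, b = sin(fδ)/sin δ ≈ 0.960.
p = a·p₁ + b·p₂ ≈ (0.393, 0.382, 0.836); φ = arcsin(p_z) ≈ 56.77°, λ = atan2(p_y, p_x) ≈ 44.16°.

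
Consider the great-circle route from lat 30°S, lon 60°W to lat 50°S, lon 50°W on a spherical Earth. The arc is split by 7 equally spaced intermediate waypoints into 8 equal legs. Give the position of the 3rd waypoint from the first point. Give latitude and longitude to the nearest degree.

Convert each endpoint to a unit vector on the sphere (x = cos φ cos λ, y = cos φ sin λ, z = sin φ).
The central angle between the endpoints is δ = arccos(p₁·p₂) ≈ 0.373 rad (21.4°).
Interpolate at f = 3/8 with slerp weights a = sin((1−f)δ)/sin δ ≈ 0.634, b = sin(fδ)/sin δ ≈ 0.383.
p = a·p₁ + b·p₂ ≈ (0.433, -0.664, -0.610); φ = arcsin(p_z) ≈ -37.59°, λ = atan2(p_y, p_x) ≈ -56.91°.

≈ lat 38°S, lon 57°W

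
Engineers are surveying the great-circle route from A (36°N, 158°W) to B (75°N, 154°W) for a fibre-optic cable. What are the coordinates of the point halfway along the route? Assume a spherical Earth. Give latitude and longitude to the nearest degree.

≈ (56°N, 157°W)

Write both endpoints as unit vectors p₁, p₂ with components (cos φ cos λ, cos φ sin λ, sin φ).
The central angle between the endpoints is δ = arccos(p₁·p₂) ≈ 0.681 rad (39.0°).
Interpolate at f = 1/2 with slerp weights a = sin((1−f)δ)/sin δ ≈ 0.531, b = sin(fδ)/sin δ ≈ 0.531.
p = a·p₁ + b·p₂ ≈ (-0.521, -0.221, 0.824); φ = arcsin(p_z) ≈ 55.51°, λ = atan2(p_y, p_x) ≈ -157.03°.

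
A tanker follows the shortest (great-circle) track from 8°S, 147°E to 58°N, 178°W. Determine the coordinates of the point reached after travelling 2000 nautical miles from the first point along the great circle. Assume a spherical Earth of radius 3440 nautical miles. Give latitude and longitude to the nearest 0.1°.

≈ 23.5°N, 158.0°E

Convert each endpoint to a unit vector on the sphere (x = cos φ cos λ, y = cos φ sin λ, z = sin φ).
The central angle between the endpoints is δ = arccos(p₁·p₂) ≈ 1.254 rad (71.8°). The total great-circle distance is δ·R ≈ 1.254 × 3440 ≈ 4313 nmi, so the target fraction is f = 2000/4313 ≈ 0.464.
Interpolate at f ≈ 0.464 with slerp weights a = sin((1−f)δ)/sin δ ≈ 0.655, b = sin(fδ)/sin δ ≈ 0.578.
p = a·p₁ + b·p₂ ≈ (-0.850, 0.343, 0.399); φ = arcsin(p_z) ≈ 23.51°, λ = atan2(p_y, p_x) ≈ 158.05°.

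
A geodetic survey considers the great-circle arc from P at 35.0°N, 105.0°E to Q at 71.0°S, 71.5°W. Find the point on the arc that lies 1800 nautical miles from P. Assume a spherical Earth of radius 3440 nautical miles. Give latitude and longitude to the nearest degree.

From cos δ = sin φ₁ sin φ₂ + cos φ₁ cos φ₂ cos Δλ, the central angle is δ ≈ 2.512 rad (144.0°). The total great-circle distance is δ·R ≈ 2.512 × 3440 ≈ 8643 nmi, so the target fraction is f = 1800/8643 ≈ 0.208.
Interpolate at f ≈ 0.208 with slerp weights a = sin((1−f)δ)/sin δ ≈ 1.553, b = sin(fδ)/sin δ ≈ 0.849.
p = a·p₁ + b·p₂ ≈ (-0.241, 0.966, 0.088); φ = arcsin(p_z) ≈ 5.03°, λ = atan2(p_y, p_x) ≈ 104.03°.

≈ 5°N, 104°E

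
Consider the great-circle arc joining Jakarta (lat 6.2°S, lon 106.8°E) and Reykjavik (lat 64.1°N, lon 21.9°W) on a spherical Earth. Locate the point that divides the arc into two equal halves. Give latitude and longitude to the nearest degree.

Write both endpoints as unit vectors p₁, p₂ with components (cos φ cos λ, cos φ sin λ, sin φ).
The central angle between the endpoints is δ = arccos(p₁·p₂) ≈ 1.948 rad (111.6°).
Interpolate at f = 1/2 with slerp weights a = sin((1−f)δ)/sin δ ≈ 0.890, b = sin(fδ)/sin δ ≈ 0.890.
p = a·p₁ + b·p₂ ≈ (0.105, 0.702, 0.704); φ = arcsin(p_z) ≈ 44.78°, λ = atan2(p_y, p_x) ≈ 81.50°.

≈ lat 45°N, lon 81°E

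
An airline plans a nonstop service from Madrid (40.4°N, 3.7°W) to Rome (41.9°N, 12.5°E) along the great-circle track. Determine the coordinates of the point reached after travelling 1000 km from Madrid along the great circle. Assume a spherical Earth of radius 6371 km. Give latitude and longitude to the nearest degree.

From cos δ = sin φ₁ sin φ₂ + cos φ₁ cos φ₂ cos Δλ, the central angle is δ ≈ 0.214 rad (12.3°). The total great-circle distance is δ·R ≈ 0.214 × 6371 ≈ 1365 km, so the target fraction is f = 1000/1365 ≈ 0.733.
Interpolate at f ≈ 0.733 with slerp weights a = sin((1−f)δ)/sin δ ≈ 0.269, b = sin(fδ)/sin δ ≈ 0.735.
p = a·p₁ + b·p₂ ≈ (0.739, 0.105, 0.666); φ = arcsin(p_z) ≈ 41.72°, λ = atan2(p_y, p_x) ≈ 8.11°.

≈ (42°N, 8°E)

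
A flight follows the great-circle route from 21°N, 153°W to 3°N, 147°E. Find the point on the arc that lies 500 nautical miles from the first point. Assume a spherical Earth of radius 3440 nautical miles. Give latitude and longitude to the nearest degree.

Write both endpoints as unit vectors p₁, p₂ with components (cos φ cos λ, cos φ sin λ, sin φ).
The central angle between the endpoints is δ = arccos(p₁·p₂) ≈ 1.065 rad (61.0°). The total great-circle distance is δ·R ≈ 1.065 × 3440 ≈ 3662 nmi, so the target fraction is f = 500/3662 ≈ 0.137.
Interpolate at f ≈ 0.137 with slerp weights a = sin((1−f)δ)/sin δ ≈ 0.909, b = sin(fδ)/sin δ ≈ 0.166.
p = a·p₁ + b·p₂ ≈ (-0.895, -0.295, 0.334); φ = arcsin(p_z) ≈ 19.54°, λ = atan2(p_y, p_x) ≈ -161.74°.

≈ 20°N, 162°W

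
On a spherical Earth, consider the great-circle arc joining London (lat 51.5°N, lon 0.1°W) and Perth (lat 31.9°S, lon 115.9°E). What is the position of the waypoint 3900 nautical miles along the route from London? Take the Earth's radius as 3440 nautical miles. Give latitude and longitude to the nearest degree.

≈ lat 18°N, lon 72°E

Convert each endpoint to a unit vector on the sphere (x = cos φ cos λ, y = cos φ sin λ, z = sin φ).
The central angle between the endpoints is δ = arccos(p₁·p₂) ≈ 2.272 rad (130.2°). The total great-circle distance is δ·R ≈ 2.272 × 3440 ≈ 7816 nmi, so the target fraction is f = 3900/7816 ≈ 0.499.
Interpolate at f ≈ 0.499 with slerp weights a = sin((1−f)δ)/sin δ ≈ 1.188, b = sin(fδ)/sin δ ≈ 1.186.
p = a·p₁ + b·p₂ ≈ (0.300, 0.904, 0.303); φ = arcsin(p_z) ≈ 17.66°, λ = atan2(p_y, p_x) ≈ 71.64°.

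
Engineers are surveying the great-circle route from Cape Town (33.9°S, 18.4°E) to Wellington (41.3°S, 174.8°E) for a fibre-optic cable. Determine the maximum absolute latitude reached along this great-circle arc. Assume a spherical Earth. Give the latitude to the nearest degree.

The great circle lies in the plane with unit normal n̂ = (p₁ × p₂)/|p₁ × p₂|.
Here n̂_z ≈ +0.255; the vertex latitude is φ_max = arccos|n̂_z| ≈ 75.2°.
Check via Clairaut: cos φ_max = |cos φ₁| · sin C = cos(33.9°)·sin(162.1°) ≈ 0.255, again giving ≈ 75.2°.

≈ 75°S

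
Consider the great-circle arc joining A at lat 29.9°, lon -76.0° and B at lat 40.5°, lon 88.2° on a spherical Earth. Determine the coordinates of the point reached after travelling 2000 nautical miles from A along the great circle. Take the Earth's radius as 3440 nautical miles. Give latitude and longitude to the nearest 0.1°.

≈ lat 61.8°, lon -61.3°

Write both endpoints as unit vectors p₁, p₂ with components (cos φ cos λ, cos φ sin λ, sin φ).
The central angle between the endpoints is δ = arccos(p₁·p₂) ≈ 1.887 rad (108.1°). The total great-circle distance is δ·R ≈ 1.887 × 3440 ≈ 6490 nmi, so the target fraction is f = 2000/6490 ≈ 0.308.
Interpolate at f ≈ 0.308 with slerp weights a = sin((1−f)δ)/sin δ ≈ 1.015, b = sin(fδ)/sin δ ≈ 0.578.
p = a·p₁ + b·p₂ ≈ (0.227, -0.415, 0.881); φ = arcsin(p_z) ≈ 61.79°, λ = atan2(p_y, p_x) ≈ -61.34°.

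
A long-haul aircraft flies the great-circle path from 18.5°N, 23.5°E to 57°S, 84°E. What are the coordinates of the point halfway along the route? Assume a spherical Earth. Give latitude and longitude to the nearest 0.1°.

Convert each endpoint to a unit vector on the sphere (x = cos φ cos λ, y = cos φ sin λ, z = sin φ).
The central angle between the endpoints is δ = arccos(p₁·p₂) ≈ 1.583 rad (90.7°).
Interpolate at f = 1/2 with slerp weights a = sin((1−f)δ)/sin δ ≈ 0.711, b = sin(fδ)/sin δ ≈ 0.711.
p = a·p₁ + b·p₂ ≈ (0.659, 0.654, -0.371); φ = arcsin(p_z) ≈ -21.77°, λ = atan2(p_y, p_x) ≈ 44.79°.

≈ 21.8°S, 44.8°E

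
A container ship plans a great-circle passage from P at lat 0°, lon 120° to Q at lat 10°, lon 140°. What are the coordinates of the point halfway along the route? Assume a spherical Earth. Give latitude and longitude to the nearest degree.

The haversine formula gives a central angle δ ≈ 0.389 rad (22.3°) between the endpoints.
Interpolate at f = 1/2 with slerp weights a = sin((1−f)δ)/sin δ ≈ 0.510, b = sin(fδ)/sin δ ≈ 0.510.
p = a·p₁ + b·p₂ ≈ (-0.639, 0.764, 0.088); φ = arcsin(p_z) ≈ 5.08°, λ = atan2(p_y, p_x) ≈ 129.92°.

≈ lat 5°, lon 130°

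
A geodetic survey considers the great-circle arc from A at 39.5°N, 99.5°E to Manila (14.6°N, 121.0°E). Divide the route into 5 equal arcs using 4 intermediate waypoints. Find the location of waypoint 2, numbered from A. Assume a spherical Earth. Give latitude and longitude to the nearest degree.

≈ 30°N, 109°E

From cos δ = sin φ₁ sin φ₂ + cos φ₁ cos φ₂ cos Δλ, the central angle is δ ≈ 0.545 rad (31.2°).
Interpolate at f = 2/5 with slerp weights a = sin((1−f)δ)/sin δ ≈ 0.620, b = sin(fδ)/sin δ ≈ 0.417.
p = a·p₁ + b·p₂ ≈ (-0.287, 0.818, 0.499); φ = arcsin(p_z) ≈ 29.95°, λ = atan2(p_y, p_x) ≈ 109.33°.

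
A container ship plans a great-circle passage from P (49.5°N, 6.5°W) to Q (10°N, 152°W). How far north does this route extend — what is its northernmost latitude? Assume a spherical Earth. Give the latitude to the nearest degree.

≈ 67°N

The great circle lies in the plane with unit normal n̂ = (p₁ × p₂)/|p₁ × p₂|.
Here n̂_z ≈ -0.394; the vertex latitude is φ_max = arccos|n̂_z| ≈ 66.8°.
Check via Clairaut: cos φ_max = |cos φ₁| · sin C = cos(49.5°)·sin(37.4°) ≈ 0.394, again giving ≈ 66.8°.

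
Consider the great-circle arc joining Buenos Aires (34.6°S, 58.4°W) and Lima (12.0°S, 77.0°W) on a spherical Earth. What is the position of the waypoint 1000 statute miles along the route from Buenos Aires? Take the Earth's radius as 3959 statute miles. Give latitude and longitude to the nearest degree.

The haversine formula gives a central angle δ ≈ 0.492 rad (28.2°) between the endpoints. The total great-circle distance is δ·R ≈ 0.492 × 3959 ≈ 1950 mi, so the target fraction is f = 1000/1950 ≈ 0.513.
Interpolate at f ≈ 0.513 with slerp weights a = sin((1−f)δ)/sin δ ≈ 0.503, b = sin(fδ)/sin δ ≈ 0.529.
p = a·p₁ + b·p₂ ≈ (0.333, -0.856, -0.395); φ = arcsin(p_z) ≈ -23.28°, λ = atan2(p_y, p_x) ≈ -68.74°.

≈ 23°S, 69°W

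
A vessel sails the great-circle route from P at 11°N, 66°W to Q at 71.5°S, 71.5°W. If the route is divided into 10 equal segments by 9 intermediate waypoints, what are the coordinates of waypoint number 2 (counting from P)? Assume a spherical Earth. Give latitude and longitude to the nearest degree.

≈ 6°S, 67°W

From cos δ = sin φ₁ sin φ₂ + cos φ₁ cos φ₂ cos Δλ, the central angle is δ ≈ 1.441 rad (82.6°).
Interpolate at f = 2/10 with slerp weights a = sin((1−f)δ)/sin δ ≈ 0.922, b = sin(fδ)/sin δ ≈ 0.287.
p = a·p₁ + b·p₂ ≈ (0.397, -0.913, -0.096); φ = arcsin(p_z) ≈ -5.51°, λ = atan2(p_y, p_x) ≈ -66.50°.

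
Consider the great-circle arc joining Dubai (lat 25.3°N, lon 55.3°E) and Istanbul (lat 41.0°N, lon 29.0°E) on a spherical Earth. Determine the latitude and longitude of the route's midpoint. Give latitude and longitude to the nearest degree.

Write both endpoints as unit vectors p₁, p₂ with components (cos φ cos λ, cos φ sin λ, sin φ).
The central angle between the endpoints is δ = arccos(p₁·p₂) ≈ 0.469 rad (26.9°).
Interpolate at f = 1/2 with slerp weights a = sin((1−f)δ)/sin δ ≈ 0.514, b = sin(fδ)/sin δ ≈ 0.514.
p = a·p₁ + b·p₂ ≈ (0.604, 0.570, 0.557); φ = arcsin(p_z) ≈ 33.84°, λ = atan2(p_y, p_x) ≈ 43.36°.

≈ lat 34°N, lon 43°E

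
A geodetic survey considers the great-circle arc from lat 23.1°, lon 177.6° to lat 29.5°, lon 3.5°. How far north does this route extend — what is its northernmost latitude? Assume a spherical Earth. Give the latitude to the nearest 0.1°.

The great circle lies in the plane with unit normal n̂ = (p₁ × p₂)/|p₁ × p₂|.
Here n̂_z ≈ -0.103; the vertex latitude is φ_max = arccos|n̂_z| ≈ 84.1°.
Check via Clairaut: cos φ_max = |cos φ₁| · sin C = cos(23.1°)·sin(6.4°) ≈ 0.103, again giving ≈ 84.1°.

≈ 84.1°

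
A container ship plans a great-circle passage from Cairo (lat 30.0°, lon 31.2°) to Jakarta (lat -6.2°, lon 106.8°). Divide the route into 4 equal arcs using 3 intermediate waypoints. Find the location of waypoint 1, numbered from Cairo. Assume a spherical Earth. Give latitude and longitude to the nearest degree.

Write both endpoints as unit vectors p₁, p₂ with components (cos φ cos λ, cos φ sin λ, sin φ).
The central angle between the endpoints is δ = arccos(p₁·p₂) ≈ 1.410 rad (80.8°).
Interpolate at f = 1/4 with slerp weights a = sin((1−f)δ)/sin δ ≈ 0.883, b = sin(fδ)/sin δ ≈ 0.350.
p = a·p₁ + b·p₂ ≈ (0.553, 0.729, 0.403); φ = arcsin(p_z) ≈ 23.80°, λ = atan2(p_y, p_x) ≈ 52.80°.

≈ lat 24°, lon 53°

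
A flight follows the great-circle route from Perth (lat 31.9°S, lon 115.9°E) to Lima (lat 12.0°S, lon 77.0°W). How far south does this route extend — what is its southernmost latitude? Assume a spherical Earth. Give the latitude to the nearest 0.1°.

The great circle lies in the plane with unit normal n̂ = (p₁ × p₂)/|p₁ × p₂|.
Here n̂_z ≈ +0.259; the vertex latitude is φ_max = arccos|n̂_z| ≈ 75.0°.

≈ 75.0°S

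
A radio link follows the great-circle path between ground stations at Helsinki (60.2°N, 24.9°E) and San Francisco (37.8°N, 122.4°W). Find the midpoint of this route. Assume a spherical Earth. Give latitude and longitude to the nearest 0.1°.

≈ 72.8°N, 86.6°W

From cos δ = sin φ₁ sin φ₂ + cos φ₁ cos φ₂ cos Δλ, the central angle is δ ≈ 1.368 rad (78.4°).
Interpolate at f = 1/2 with slerp weights a = sin((1−f)δ)/sin δ ≈ 0.645, b = sin(fδ)/sin δ ≈ 0.645.
p = a·p₁ + b·p₂ ≈ (0.018, -0.295, 0.955); φ = arcsin(p_z) ≈ 72.79°, λ = atan2(p_y, p_x) ≈ -86.58°.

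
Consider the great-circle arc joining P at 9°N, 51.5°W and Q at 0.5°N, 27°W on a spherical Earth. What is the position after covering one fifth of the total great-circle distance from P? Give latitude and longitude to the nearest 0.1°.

≈ 7.4°N, 46.5°W

The haversine formula gives a central angle δ ≈ 0.451 rad (25.8°) between the endpoints.
Interpolate at f = 1/5 with slerp weights a = sin((1−f)δ)/sin δ ≈ 0.810, b = sin(fδ)/sin δ ≈ 0.207.
p = a·p₁ + b·p₂ ≈ (0.682, -0.720, 0.129); φ = arcsin(p_z) ≈ 7.38°, λ = atan2(p_y, p_x) ≈ -46.54°.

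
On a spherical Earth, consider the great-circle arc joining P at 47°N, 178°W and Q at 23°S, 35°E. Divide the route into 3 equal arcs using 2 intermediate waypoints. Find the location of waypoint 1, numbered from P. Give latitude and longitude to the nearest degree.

≈ 48°N, 107°E

From cos δ = sin φ₁ sin φ₂ + cos φ₁ cos φ₂ cos Δλ, the central angle is δ ≈ 2.519 rad (144.3°).
Interpolate at f = 1/3 with slerp weights a = sin((1−f)δ)/sin δ ≈ 1.704, b = sin(fδ)/sin δ ≈ 1.276.
p = a·p₁ + b·p₂ ≈ (-0.199, 0.633, 0.748); φ = arcsin(p_z) ≈ 48.40°, λ = atan2(p_y, p_x) ≈ 107.48°.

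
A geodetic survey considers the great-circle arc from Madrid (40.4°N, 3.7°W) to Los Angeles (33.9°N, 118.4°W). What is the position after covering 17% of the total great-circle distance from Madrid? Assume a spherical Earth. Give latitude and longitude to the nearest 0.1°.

The haversine formula gives a central angle δ ≈ 1.473 rad (84.4°) between the endpoints.
Interpolate at f = 0.17 with slerp weights a = sin((1−f)δ)/sin δ ≈ 0.945, b = sin(fδ)/sin δ ≈ 0.249.
p = a·p₁ + b·p₂ ≈ (0.620, -0.228, 0.751); φ = arcsin(p_z) ≈ 48.68°, λ = atan2(p_y, p_x) ≈ -20.23°.

≈ 48.7°N, 20.2°W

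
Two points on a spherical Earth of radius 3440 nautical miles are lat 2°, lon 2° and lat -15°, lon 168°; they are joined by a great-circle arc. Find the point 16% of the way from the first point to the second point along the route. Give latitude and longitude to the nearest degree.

≈ lat -16°, lon 21°

Convert each endpoint to a unit vector on the sphere (x = cos φ cos λ, y = cos φ sin λ, z = sin φ).
The central angle between the endpoints is δ = arccos(p₁·p₂) ≈ 2.811 rad (161.0°).
Interpolate at f = 0.16 with slerp weights a = sin((1−f)δ)/sin δ ≈ 2.165, b = sin(fδ)/sin δ ≈ 1.337.
p = a·p₁ + b·p₂ ≈ (0.899, 0.344, -0.271); φ = arcsin(p_z) ≈ -15.70°, λ = atan2(p_y, p_x) ≈ 20.94°.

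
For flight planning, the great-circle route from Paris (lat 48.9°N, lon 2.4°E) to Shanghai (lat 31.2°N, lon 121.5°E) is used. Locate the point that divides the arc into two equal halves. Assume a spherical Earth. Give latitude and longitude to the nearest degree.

Convert each endpoint to a unit vector on the sphere (x = cos φ cos λ, y = cos φ sin λ, z = sin φ).
The central angle between the endpoints is δ = arccos(p₁·p₂) ≈ 1.454 rad (83.3°).
Interpolate at f = 1/2 with slerp weights a = sin((1−f)δ)/sin δ ≈ 0.669, b = sin(fδ)/sin δ ≈ 0.669.
p = a·p₁ + b·p₂ ≈ (0.140, 0.506, 0.851); φ = arcsin(p_z) ≈ 58.30°, λ = atan2(p_y, p_x) ≈ 74.50°.

≈ lat 58°N, lon 75°E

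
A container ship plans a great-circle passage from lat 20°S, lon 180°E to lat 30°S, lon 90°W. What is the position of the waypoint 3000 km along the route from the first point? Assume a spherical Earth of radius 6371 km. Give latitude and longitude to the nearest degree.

Write both endpoints as unit vectors p₁, p₂ with components (cos φ cos λ, cos φ sin λ, sin φ).
The central angle between the endpoints is δ = arccos(p₁·p₂) ≈ 1.399 rad (80.2°). The total great-circle distance is δ·R ≈ 1.399 × 6371 ≈ 8913 km, so the target fraction is f = 3000/8913 ≈ 0.337.
Interpolate at f ≈ 0.337 with slerp weights a = sin((1−f)δ)/sin δ ≈ 0.812, b = sin(fδ)/sin δ ≈ 0.460.
p = a·p₁ + b·p₂ ≈ (-0.763, -0.399, -0.508); φ = arcsin(p_z) ≈ -30.54°, λ = atan2(p_y, p_x) ≈ -152.42°.

≈ lat 31°S, lon 152°W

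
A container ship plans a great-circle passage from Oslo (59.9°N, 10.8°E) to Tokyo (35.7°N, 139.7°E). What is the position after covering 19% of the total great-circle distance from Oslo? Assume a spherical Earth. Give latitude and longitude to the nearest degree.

From cos δ = sin φ₁ sin φ₂ + cos φ₁ cos φ₂ cos Δλ, the central angle is δ ≈ 1.319 rad (75.6°).
Interpolate at f = 0.19 with slerp weights a = sin((1−f)δ)/sin δ ≈ 0.905, b = sin(fδ)/sin δ ≈ 0.256.
p = a·p₁ + b·p₂ ≈ (0.287, 0.220, 0.932); φ = arcsin(p_z) ≈ 68.81°, λ = atan2(p_y, p_x) ≈ 37.39°.

≈ (69°N, 37°E)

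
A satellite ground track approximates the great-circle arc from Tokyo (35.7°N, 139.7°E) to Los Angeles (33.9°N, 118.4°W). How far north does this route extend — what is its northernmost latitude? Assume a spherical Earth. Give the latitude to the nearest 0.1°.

≈ 47.8°N

The great circle lies in the plane with unit normal n̂ = (p₁ × p₂)/|p₁ × p₂|.
Here n̂_z ≈ +0.671; the vertex latitude is φ_max = arccos|n̂_z| ≈ 47.8°.
Check via Clairaut: cos φ_max = |cos φ₁| · sin C = cos(35.7°)·sin(55.8°) ≈ 0.671, again giving ≈ 47.8°.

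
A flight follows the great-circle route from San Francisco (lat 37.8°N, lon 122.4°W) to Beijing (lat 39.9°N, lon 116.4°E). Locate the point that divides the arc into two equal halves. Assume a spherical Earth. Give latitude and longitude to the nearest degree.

≈ lat 59°N, lon 179°E

Convert each endpoint to a unit vector on the sphere (x = cos φ cos λ, y = cos φ sin λ, z = sin φ).
The central angle between the endpoints is δ = arccos(p₁·p₂) ≈ 1.492 rad (85.5°).
Interpolate at f = 1/2 with slerp weights a = sin((1−f)δ)/sin δ ≈ 0.681, b = sin(fδ)/sin δ ≈ 0.681.
p = a·p₁ + b·p₂ ≈ (-0.520, 0.014, 0.854); φ = arcsin(p_z) ≈ 58.63°, λ = atan2(p_y, p_x) ≈ 178.50°.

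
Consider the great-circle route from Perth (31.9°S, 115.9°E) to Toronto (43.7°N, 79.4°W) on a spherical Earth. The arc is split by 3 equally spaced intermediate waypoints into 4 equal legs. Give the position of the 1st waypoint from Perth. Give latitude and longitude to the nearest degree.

≈ 1°N, 141°E

Convert each endpoint to a unit vector on the sphere (x = cos φ cos λ, y = cos φ sin λ, z = sin φ).
The central angle between the endpoints is δ = arccos(p₁·p₂) ≈ 2.848 rad (163.2°).
Interpolate at f = 1/4 with slerp weights a = sin((1−f)δ)/sin δ ≈ 2.915, b = sin(fδ)/sin δ ≈ 2.255.
p = a·p₁ + b·p₂ ≈ (-0.781, 0.624, 0.017); φ = arcsin(p_z) ≈ 0.99°, λ = atan2(p_y, p_x) ≈ 141.38°.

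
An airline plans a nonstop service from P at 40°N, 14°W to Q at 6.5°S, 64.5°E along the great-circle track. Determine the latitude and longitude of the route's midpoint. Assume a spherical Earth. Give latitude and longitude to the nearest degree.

≈ 21°N, 31°E

From cos δ = sin φ₁ sin φ₂ + cos φ₁ cos φ₂ cos Δλ, the central angle is δ ≈ 1.492 rad (85.5°).
Interpolate at f = 1/2 with slerp weights a = sin((1−f)δ)/sin δ ≈ 0.681, b = sin(fδ)/sin δ ≈ 0.681.
p = a·p₁ + b·p₂ ≈ (0.797, 0.484, 0.361); φ = arcsin(p_z) ≈ 21.13°, λ = atan2(p_y, p_x) ≈ 31.28°.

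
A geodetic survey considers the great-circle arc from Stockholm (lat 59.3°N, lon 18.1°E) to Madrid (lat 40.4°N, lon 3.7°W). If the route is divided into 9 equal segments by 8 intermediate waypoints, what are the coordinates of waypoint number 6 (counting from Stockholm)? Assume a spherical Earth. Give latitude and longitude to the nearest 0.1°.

The haversine formula gives a central angle δ ≈ 0.407 rad (23.3°) between the endpoints.
Interpolate at f = 6/9 with slerp weights a = sin((1−f)δ)/sin δ ≈ 0.342, b = sin(fδ)/sin δ ≈ 0.677.
p = a·p₁ + b·p₂ ≈ (0.680, 0.021, 0.733); φ = arcsin(p_z) ≈ 47.10°, λ = atan2(p_y, p_x) ≈ 1.76°.

≈ lat 47.1°N, lon 1.8°E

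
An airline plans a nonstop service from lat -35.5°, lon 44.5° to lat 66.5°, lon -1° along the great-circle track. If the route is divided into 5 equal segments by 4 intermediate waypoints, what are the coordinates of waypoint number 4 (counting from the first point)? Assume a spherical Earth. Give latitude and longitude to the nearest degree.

Write both endpoints as unit vectors p₁, p₂ with components (cos φ cos λ, cos φ sin λ, sin φ).
The central angle between the endpoints is δ = arccos(p₁·p₂) ≈ 1.881 rad (107.8°).
Interpolate at f = 4/5 with slerp weights a = sin((1−f)δ)/sin δ ≈ 0.386, b = sin(fδ)/sin δ ≈ 1.048.
p = a·p₁ + b·p₂ ≈ (0.642, 0.213, 0.737); φ = arcsin(p_z) ≈ 47.46°, λ = atan2(p_y, p_x) ≈ 18.35°.

≈ lat 47°, lon 18°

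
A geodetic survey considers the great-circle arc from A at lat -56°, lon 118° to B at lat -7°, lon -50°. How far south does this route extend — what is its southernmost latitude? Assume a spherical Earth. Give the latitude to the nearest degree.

The great circle lies in the plane with unit normal n̂ = (p₁ × p₂)/|p₁ × p₂|.
Here n̂_z ≈ -0.129; the vertex latitude is φ_max = arccos|n̂_z| ≈ 82.6°.
Check via Clairaut: cos φ_max = |cos φ₁| · sin C = cos(56.0°)·sin(166.7°) ≈ 0.129, again giving ≈ 82.6°.

≈ -83°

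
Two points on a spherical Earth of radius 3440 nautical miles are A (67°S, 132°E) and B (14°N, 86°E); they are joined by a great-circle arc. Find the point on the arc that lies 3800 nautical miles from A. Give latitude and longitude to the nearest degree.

The haversine formula gives a central angle δ ≈ 1.530 rad (87.7°) between the endpoints. The total great-circle distance is δ·R ≈ 1.530 × 3440 ≈ 5264 nmi, so the target fraction is f = 3800/5264 ≈ 0.722.
Interpolate at f ≈ 0.722 with slerp weights a = sin((1−f)δ)/sin δ ≈ 0.413, b = sin(fδ)/sin δ ≈ 0.894.
p = a·p₁ + b·p₂ ≈ (-0.047, 0.985, -0.164); φ = arcsin(p_z) ≈ -9.44°, λ = atan2(p_y, p_x) ≈ 92.76°.

≈ (9°S, 93°E)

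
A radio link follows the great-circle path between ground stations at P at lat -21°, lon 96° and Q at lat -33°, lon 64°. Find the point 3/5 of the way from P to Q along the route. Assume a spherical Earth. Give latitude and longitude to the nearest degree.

Convert each endpoint to a unit vector on the sphere (x = cos φ cos λ, y = cos φ sin λ, z = sin φ).
The central angle between the endpoints is δ = arccos(p₁·p₂) ≈ 0.537 rad (30.8°).
Interpolate at f = 3/5 with slerp weights a = sin((1−f)δ)/sin δ ≈ 0.417, b = sin(fδ)/sin δ ≈ 0.619.
p = a·p₁ + b·p₂ ≈ (0.187, 0.853, -0.486); φ = arcsin(p_z) ≈ -29.11°, λ = atan2(p_y, p_x) ≈ 77.65°.

≈ lat -29°, lon 78°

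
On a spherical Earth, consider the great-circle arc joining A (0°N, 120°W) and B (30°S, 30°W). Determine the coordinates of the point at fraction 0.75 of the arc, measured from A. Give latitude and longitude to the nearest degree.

Write both endpoints as unit vectors p₁, p₂ with components (cos φ cos λ, cos φ sin λ, sin φ).
The central angle between the endpoints is δ = arccos(p₁·p₂) ≈ 1.571 rad (90.0°).
Interpolate at f = 0.75 with slerp weights a = sin((1−f)δ)/sin δ ≈ 0.383, b = sin(fδ)/sin δ ≈ 0.924.
p = a·p₁ + b·p₂ ≈ (0.502, -0.731, -0.462); φ = arcsin(p_z) ≈ -27.51°, λ = atan2(p_y, p_x) ≈ -55.56°.

≈ (28°S, 56°W)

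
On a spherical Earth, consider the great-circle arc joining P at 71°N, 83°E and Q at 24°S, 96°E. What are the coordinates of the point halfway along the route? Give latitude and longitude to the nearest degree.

≈ 24°N, 93°E

The haversine formula gives a central angle δ ≈ 1.666 rad (95.4°) between the endpoints.
Interpolate at f = 1/2 with slerp weights a = sin((1−f)δ)/sin δ ≈ 0.743, b = sin(fδ)/sin δ ≈ 0.743.
p = a·p₁ + b·p₂ ≈ (-0.041, 0.915, 0.400); φ = arcsin(p_z) ≈ 23.60°, λ = atan2(p_y, p_x) ≈ 92.59°.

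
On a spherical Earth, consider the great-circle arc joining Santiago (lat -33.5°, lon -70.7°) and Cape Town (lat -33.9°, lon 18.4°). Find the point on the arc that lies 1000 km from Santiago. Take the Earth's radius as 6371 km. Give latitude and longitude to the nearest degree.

≈ lat -37°, lon -61°

Convert each endpoint to a unit vector on the sphere (x = cos φ cos λ, y = cos φ sin λ, z = sin φ).
The central angle between the endpoints is δ = arccos(p₁·p₂) ≈ 1.246 rad (71.4°). The total great-circle distance is δ·R ≈ 1.246 × 6371 ≈ 7941 km, so the target fraction is f = 1000/7941 ≈ 0.126.
Interpolate at f ≈ 0.126 with slerp weights a = sin((1−f)δ)/sin δ ≈ 0.935, b = sin(fδ)/sin δ ≈ 0.165.
p = a·p₁ + b·p₂ ≈ (0.388, -0.693, -0.608); φ = arcsin(p_z) ≈ -37.45°, λ = atan2(p_y, p_x) ≈ -60.77°.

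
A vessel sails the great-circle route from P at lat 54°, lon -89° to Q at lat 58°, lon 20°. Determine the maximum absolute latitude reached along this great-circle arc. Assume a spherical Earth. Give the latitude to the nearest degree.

The great circle lies in the plane with unit normal n̂ = (p₁ × p₂)/|p₁ × p₂|.
Here n̂_z ≈ +0.363; the vertex latitude is φ_max = arccos|n̂_z| ≈ 68.7°.
Check via Clairaut: cos φ_max = |cos φ₁| · sin C = cos(54.0°)·sin(38.1°) ≈ 0.363, again giving ≈ 68.7°.

≈ 69°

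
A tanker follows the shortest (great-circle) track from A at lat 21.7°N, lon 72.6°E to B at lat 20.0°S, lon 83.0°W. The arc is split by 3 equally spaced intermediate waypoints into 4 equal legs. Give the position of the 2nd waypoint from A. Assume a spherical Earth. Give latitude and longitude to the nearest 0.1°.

≈ lat 4.0°N, lon 6.7°W

From cos δ = sin φ₁ sin φ₂ + cos φ₁ cos φ₂ cos Δλ, the central angle is δ ≈ 2.743 rad (157.2°).
Interpolate at f = 2/4 with slerp weights a = sin((1−f)δ)/sin δ ≈ 2.525, b = sin(fδ)/sin δ ≈ 2.525.
p = a·p₁ + b·p₂ ≈ (0.991, -0.116, 0.070); φ = arcsin(p_z) ≈ 4.01°, λ = atan2(p_y, p_x) ≈ -6.70°.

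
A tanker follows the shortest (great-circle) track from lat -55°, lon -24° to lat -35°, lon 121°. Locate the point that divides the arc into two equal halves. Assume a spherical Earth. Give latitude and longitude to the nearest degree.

≈ lat -71°, lon 78°

Convert each endpoint to a unit vector on the sphere (x = cos φ cos λ, y = cos φ sin λ, z = sin φ).
The central angle between the endpoints is δ = arccos(p₁·p₂) ≈ 1.486 rad (85.1°).
Interpolate at f = 1/2 with slerp weights a = sin((1−f)δ)/sin δ ≈ 0.679, b = sin(fδ)/sin δ ≈ 0.679.
p = a·p₁ + b·p₂ ≈ (0.069, 0.318, -0.945); φ = arcsin(p_z) ≈ -70.99°, λ = atan2(p_y, p_x) ≈ 77.72°.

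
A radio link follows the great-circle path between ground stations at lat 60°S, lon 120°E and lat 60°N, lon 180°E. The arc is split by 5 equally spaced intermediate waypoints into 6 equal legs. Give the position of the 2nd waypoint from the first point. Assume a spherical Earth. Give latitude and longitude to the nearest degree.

≈ lat 21°S, lon 144°E

Write both endpoints as unit vectors p₁, p₂ with components (cos φ cos λ, cos φ sin λ, sin φ).
The central angle between the endpoints is δ = arccos(p₁·p₂) ≈ 2.246 rad (128.7°).
Interpolate at f = 2/6 with slerp weights a = sin((1−f)δ)/sin δ ≈ 1.278, b = sin(fδ)/sin δ ≈ 0.872.
p = a·p₁ + b·p₂ ≈ (-0.755, 0.553, -0.351); φ = arcsin(p_z) ≈ -20.57°, λ = atan2(p_y, p_x) ≈ 143.78°.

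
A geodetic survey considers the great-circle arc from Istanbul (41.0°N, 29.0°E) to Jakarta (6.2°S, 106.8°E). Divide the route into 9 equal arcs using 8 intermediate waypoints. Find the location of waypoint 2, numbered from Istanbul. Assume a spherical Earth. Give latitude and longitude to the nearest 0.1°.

Convert each endpoint to a unit vector on the sphere (x = cos φ cos λ, y = cos φ sin λ, z = sin φ).
The central angle between the endpoints is δ = arccos(p₁·p₂) ≈ 1.483 rad (85.0°).
Interpolate at f = 2/9 with slerp weights a = sin((1−f)δ)/sin δ ≈ 0.918, b = sin(fδ)/sin δ ≈ 0.325.
p = a·p₁ + b·p₂ ≈ (0.512, 0.645, 0.567); φ = arcsin(p_z) ≈ 34.54°, λ = atan2(p_y, p_x) ≈ 51.53°.

≈ 34.5°N, 51.5°E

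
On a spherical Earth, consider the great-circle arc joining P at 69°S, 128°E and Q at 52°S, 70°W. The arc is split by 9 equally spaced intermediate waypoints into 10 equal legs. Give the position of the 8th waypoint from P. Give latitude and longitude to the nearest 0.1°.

Write both endpoints as unit vectors p₁, p₂ with components (cos φ cos λ, cos φ sin λ, sin φ).
The central angle between the endpoints is δ = arccos(p₁·p₂) ≈ 1.017 rad (58.3°).
Interpolate at f = 8/10 with slerp weights a = sin((1−f)δ)/sin δ ≈ 0.238, b = sin(fδ)/sin δ ≈ 0.854.
p = a·p₁ + b·p₂ ≈ (0.128, -0.427, -0.895); φ = arcsin(p_z) ≈ -63.52°, λ = atan2(p_y, p_x) ≈ -73.38°.

≈ 63.5°S, 73.4°W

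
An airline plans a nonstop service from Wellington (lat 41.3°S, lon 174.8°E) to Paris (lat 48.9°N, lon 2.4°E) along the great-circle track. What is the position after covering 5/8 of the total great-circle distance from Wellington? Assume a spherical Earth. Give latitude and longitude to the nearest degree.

Write both endpoints as unit vectors p₁, p₂ with components (cos φ cos λ, cos φ sin λ, sin φ).
The central angle between the endpoints is δ = arccos(p₁·p₂) ≈ 2.979 rad (170.7°).
Interpolate at f = 5/8 with slerp weights a = sin((1−f)δ)/sin δ ≈ 5.567, b = sin(fδ)/sin δ ≈ 5.932.
p = a·p₁ + b·p₂ ≈ (-0.269, 0.542, 0.796); φ = arcsin(p_z) ≈ 52.75°, λ = atan2(p_y, p_x) ≈ 116.37°.

≈ lat 53°N, lon 116°E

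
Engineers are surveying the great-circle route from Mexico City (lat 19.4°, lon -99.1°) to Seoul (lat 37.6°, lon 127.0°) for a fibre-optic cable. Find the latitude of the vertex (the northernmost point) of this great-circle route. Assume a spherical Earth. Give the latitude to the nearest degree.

≈ 55°

The great circle lies in the plane with unit normal n̂ = (p₁ × p₂)/|p₁ × p₂|.
Here n̂_z ≈ -0.567; the vertex latitude is φ_max = arccos|n̂_z| ≈ 55.4°.
Check via Clairaut: cos φ_max = |cos φ₁| · sin C = cos(19.4°)·sin(37.0°) ≈ 0.567, again giving ≈ 55.4°.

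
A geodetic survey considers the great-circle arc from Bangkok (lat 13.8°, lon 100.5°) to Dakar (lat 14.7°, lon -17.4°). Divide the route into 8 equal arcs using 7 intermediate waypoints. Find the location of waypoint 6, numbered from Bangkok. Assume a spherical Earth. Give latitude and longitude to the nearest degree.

Convert each endpoint to a unit vector on the sphere (x = cos φ cos λ, y = cos φ sin λ, z = sin φ).
The central angle between the endpoints is δ = arccos(p₁·p₂) ≈ 1.960 rad (112.3°).
Interpolate at f = 6/8 with slerp weights a = sin((1−f)δ)/sin δ ≈ 0.508, b = sin(fδ)/sin δ ≈ 1.075.
p = a·p₁ + b·p₂ ≈ (0.902, 0.175, 0.394); φ = arcsin(p_z) ≈ 23.21°, λ = atan2(p_y, p_x) ≈ 10.95°.

≈ lat 23°, lon 11°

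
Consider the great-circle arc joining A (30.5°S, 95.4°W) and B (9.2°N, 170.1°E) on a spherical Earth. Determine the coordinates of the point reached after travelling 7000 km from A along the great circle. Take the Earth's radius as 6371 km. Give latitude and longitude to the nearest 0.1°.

≈ (8.9°S, 159.2°W)

Convert each endpoint to a unit vector on the sphere (x = cos φ cos λ, y = cos φ sin λ, z = sin φ).
The central angle between the endpoints is δ = arccos(p₁·p₂) ≈ 1.719 rad (98.5°). The total great-circle distance is δ·R ≈ 1.719 × 6371 ≈ 10953 km, so the target fraction is f = 7000/10953 ≈ 0.639.
Interpolate at f ≈ 0.639 with slerp weights a = sin((1−f)δ)/sin δ ≈ 0.588, b = sin(fδ)/sin δ ≈ 0.901.
p = a·p₁ + b·p₂ ≈ (-0.923, -0.351, -0.154); φ = arcsin(p_z) ≈ -8.88°, λ = atan2(p_y, p_x) ≈ -159.16°.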